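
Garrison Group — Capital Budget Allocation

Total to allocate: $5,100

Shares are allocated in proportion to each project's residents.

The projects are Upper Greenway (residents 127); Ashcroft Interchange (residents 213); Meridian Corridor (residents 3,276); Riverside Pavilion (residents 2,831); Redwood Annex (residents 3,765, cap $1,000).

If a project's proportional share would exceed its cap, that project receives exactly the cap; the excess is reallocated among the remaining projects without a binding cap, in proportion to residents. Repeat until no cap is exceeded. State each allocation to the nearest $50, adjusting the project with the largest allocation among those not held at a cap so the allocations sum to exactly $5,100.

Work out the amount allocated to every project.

Upper Greenway: $100 | Ashcroft Interchange: $150 | Meridian Corridor: $2,050 | Riverside Pavilion: $1,800 | Redwood Annex: $1,000

Residents total: 10,212.
Proportional shares (ignoring caps): Upper Greenway 63.43; Ashcroft Interchange 106.37; Meridian Corridor 1,636.08; Riverside Pavilion 1,413.84; Redwood Annex 1,880.29.
Capped: Redwood Annex ($1,000); remaining pool $4,100 reallocated over remaining residents 6,447.
Remaining shares: Upper Greenway 80.77 → $100; Ashcroft Interchange 135.46 → $150; Meridian Corridor 2,083.39 → $2,100; Riverside Pavilion 1,800.39 → $1,800.
Rounding difference −$50 applied to Meridian Corridor → $2,050.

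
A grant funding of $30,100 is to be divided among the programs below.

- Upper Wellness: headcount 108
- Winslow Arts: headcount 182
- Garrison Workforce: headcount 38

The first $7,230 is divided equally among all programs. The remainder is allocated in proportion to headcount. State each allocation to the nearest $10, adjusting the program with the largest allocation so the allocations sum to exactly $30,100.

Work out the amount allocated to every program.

Equal tier: $7,230 ÷ 3 = $2,410 apiece.
Remainder $22,870 by headcount (total 328): Upper Wellness 7,530.37 → $7,530; Winslow Arts 12,690.06 → $12,690; Garrison Workforce 2,649.57 → $2,650.
Totals: Upper Wellness $2,410 + $7,530 = $9,940; Winslow Arts $2,410 + $12,690 = $15,100; Garrison Workforce $2,410 + $2,650 = $5,060.

Upper Wellness: $9,940 · Winslow Arts: $15,100 · Garrison Workforce: $5,060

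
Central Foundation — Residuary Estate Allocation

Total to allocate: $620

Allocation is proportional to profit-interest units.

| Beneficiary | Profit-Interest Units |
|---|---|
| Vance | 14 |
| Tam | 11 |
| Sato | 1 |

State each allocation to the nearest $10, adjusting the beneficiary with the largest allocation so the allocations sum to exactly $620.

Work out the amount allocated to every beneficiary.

Vance: $340 | Tam: $260 | Sato: $20

Sum of profit-interest units: 26.
Raw shares: Vance 14/26 × $620 = 333.85; Tam 11/26 × $620 = 262.31; Sato 1/26 × $620 = 23.85.
After rounding ($10): Vance $330; Tam $260; Sato $20. Sum = $610.
Difference $620 − $610 = +$10 applied to largest allocation (Vance): Vance becomes $340.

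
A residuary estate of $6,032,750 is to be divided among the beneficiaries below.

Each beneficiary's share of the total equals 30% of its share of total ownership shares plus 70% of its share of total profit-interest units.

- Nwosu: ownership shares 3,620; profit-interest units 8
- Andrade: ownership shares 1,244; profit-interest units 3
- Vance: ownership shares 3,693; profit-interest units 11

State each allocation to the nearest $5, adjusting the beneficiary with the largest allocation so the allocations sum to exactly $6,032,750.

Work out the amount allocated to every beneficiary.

Ownership shares total 8,557; profit-interest units total 22.
Blended shares (30% ownership shares + 70% profit-interest units): Nwosu 0.3815; Andrade 0.1391; Vance 0.4795.
Unrounded shares: Nwosu 2,301,247.34; Andrade 838,962.24; Vance 2,892,540.42.
Rounded to nearest $5: Nwosu $2,301,245; Andrade $838,960; Vance $2,892,540. Sum = $6,032,745.
Difference $6,032,750 − $6,032,745 = +$5 applied to largest allocation (Vance): Vance becomes $2,892,545.

Nwosu: $2,301,245; Andrade: $838,960; Vance: $2,892,545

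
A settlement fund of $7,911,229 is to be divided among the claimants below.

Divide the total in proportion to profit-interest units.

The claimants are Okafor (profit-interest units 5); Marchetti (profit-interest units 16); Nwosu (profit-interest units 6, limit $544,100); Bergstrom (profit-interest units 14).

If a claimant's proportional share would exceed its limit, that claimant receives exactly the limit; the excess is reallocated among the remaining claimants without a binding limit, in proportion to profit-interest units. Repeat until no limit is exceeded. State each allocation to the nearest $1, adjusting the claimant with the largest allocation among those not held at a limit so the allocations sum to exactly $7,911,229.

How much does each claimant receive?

Okafor: $1,052,447; Marchetti: $3,367,830; Nwosu: $544,100; Bergstrom: $2,946,852

Profit-interest units total: 41.
Unconstrained shares: Okafor 964,784.02; Marchetti 3,087,308.88; Nwosu 1,157,740.83; Bergstrom 2,701,395.27.
Held at cap: Nwosu ($544,100); remaining pool $7,367,129 reallocated over remaining profit-interest units 35.
Redistributed shares: Okafor 1,052,447.00 → $1,052,447; Marchetti 3,367,830.40 → $3,367,830; Bergstrom 2,946,851.60 → $2,946,852.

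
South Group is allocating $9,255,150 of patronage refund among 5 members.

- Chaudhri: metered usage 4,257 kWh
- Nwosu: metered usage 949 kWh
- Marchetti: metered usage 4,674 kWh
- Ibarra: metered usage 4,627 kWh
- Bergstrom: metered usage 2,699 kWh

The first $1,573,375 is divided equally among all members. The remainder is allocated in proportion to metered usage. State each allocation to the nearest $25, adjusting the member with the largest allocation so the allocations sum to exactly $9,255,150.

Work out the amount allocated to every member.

$1,573,375 shared equally gives $314,675 per member.
Remainder $7,681,775 by metered usage (total 17,206): Chaudhri 1,900,576.32 → $1,900,575; Nwosu 423,689.67 → $423,700; Marchetti 2,086,749.76 → $2,086,750; Ibarra 2,065,766.18 → $2,065,775; Bergstrom 1,204,993.07 → $1,205,000.
Rounding difference −$25 on remainder applied to Marchetti.
Totals: Chaudhri $314,675 + $1,900,575 = $2,215,250; Nwosu $314,675 + $423,700 = $738,375; Marchetti $314,675 + $2,086,725 = $2,401,400; Ibarra $314,675 + $2,065,775 = $2,380,450; Bergstrom $314,675 + $1,205,000 = $1,519,675.

Chaudhri: $2,215,250 | Nwosu: $738,375 | Marchetti: $2,401,400 | Ibarra: $2,380,450 | Bergstrom: $1,519,675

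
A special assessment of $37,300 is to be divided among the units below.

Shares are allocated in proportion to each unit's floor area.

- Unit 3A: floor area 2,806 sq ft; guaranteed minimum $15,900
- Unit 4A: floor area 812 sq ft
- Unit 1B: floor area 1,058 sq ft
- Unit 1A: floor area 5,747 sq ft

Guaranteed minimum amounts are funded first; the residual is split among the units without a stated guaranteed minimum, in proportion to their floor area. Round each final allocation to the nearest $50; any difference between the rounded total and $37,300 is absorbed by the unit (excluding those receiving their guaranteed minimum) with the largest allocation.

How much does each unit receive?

Minimums first: Unit 3A $15,900. Remaining pool $21,400.
Remaining pool split over remaining floor area 7,617: Unit 4A 2,281.32 → $2,300; Unit 1B 2,972.46 → $2,950; Unit 1A 16,146.23 → $16,150.

Unit 3A: $15,900 | Unit 4A: $2,300 | Unit 1B: $2,950 | Unit 1A: $16,150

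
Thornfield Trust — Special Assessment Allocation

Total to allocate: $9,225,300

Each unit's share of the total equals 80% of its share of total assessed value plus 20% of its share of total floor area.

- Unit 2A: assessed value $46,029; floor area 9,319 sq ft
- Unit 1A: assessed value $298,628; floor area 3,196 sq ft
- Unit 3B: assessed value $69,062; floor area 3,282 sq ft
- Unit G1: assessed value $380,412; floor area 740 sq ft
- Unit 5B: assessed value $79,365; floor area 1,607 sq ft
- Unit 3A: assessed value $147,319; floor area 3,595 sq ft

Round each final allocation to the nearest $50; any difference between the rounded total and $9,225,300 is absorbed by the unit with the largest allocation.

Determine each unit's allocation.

Unit 2A: $1,123,700 · Unit 1A: $2,430,250 · Unit 3B: $777,850 · Unit G1: $2,813,100 · Unit 5B: $710,200 · Unit 3A: $1,370,200

Assessed value total 1,020,815; floor area total 21,739.
Composite weights (80% assessed value + 20% floor area): Unit 2A 0.1218; Unit 1A 0.2634; Unit 3B 0.0843; Unit G1 0.3049; Unit 5B 0.0770; Unit 3A 0.1485.
Unrounded shares: Unit 2A 1,123,712.28; Unit 1A 2,430,261.56; Unit 3B 777,855.25; Unit G1 2,813,090.90; Unit 5B 710,180.67; Unit 3A 1,370,199.34.
After rounding ($50): Unit 2A $1,123,700; Unit 1A $2,430,250; Unit 3B $777,850; Unit G1 $2,813,100; Unit 5B $710,200; Unit 3A $1,370,200. Sum = $9,225,300.
Sum already equals the total — no adjustment.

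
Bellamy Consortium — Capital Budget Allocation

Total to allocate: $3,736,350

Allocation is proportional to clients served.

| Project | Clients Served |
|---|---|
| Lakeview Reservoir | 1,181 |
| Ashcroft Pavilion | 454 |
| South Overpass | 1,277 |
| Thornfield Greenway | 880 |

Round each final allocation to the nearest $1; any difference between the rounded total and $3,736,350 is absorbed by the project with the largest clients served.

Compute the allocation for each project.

Lakeview Reservoir: $1,163,668; Ashcroft Pavilion: $447,337; South Overpass: $1,258,260; Thornfield Greenway: $867,085

Sum of clients served: 3,792.
Proportional shares: Lakeview Reservoir 1,181/3,792 × $3,736,350 = 1,163,668.08; Ashcroft Pavilion 454/3,792 × $3,736,350 = 447,337.26; South Overpass 1,277/3,792 × $3,736,350 = 1,258,259.22; Thornfield Greenway 880/3,792 × $3,736,350 = 867,085.44.
Rounded to nearest $1: Lakeview Reservoir $1,163,668; Ashcroft Pavilion $447,337; South Overpass $1,258,259; Thornfield Greenway $867,085. Sum = $3,736,349.
Difference $3,736,350 − $3,736,349 = +$1 applied to largest clients served (South Overpass): South Overpass becomes $1,258,260.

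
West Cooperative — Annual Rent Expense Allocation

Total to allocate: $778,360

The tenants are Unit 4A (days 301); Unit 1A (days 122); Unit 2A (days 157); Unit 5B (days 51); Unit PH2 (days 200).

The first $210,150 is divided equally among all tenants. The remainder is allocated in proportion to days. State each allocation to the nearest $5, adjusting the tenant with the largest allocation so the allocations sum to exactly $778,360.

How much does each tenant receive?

Equal tier: $210,150 ÷ 5 = $42,030 apiece.
Remainder $568,210 by days (total 831): Unit 4A 205,813.73 → $205,815; Unit 1A 83,419.52 → $83,420; Unit 2A 107,351.35 → $107,350; Unit 5B 34,872.09 → $34,870; Unit PH2 136,753.31 → $136,755.
Totals: Unit 4A $42,030 + $205,815 = $247,845; Unit 1A $42,030 + $83,420 = $125,450; Unit 2A $42,030 + $107,350 = $149,380; Unit 5B $42,030 + $34,870 = $76,900; Unit PH2 $42,030 + $136,755 = $178,785.

Unit 4A: $247,845; Unit 1A: $125,450; Unit 2A: $149,380; Unit 5B: $76,900; Unit PH2: $178,785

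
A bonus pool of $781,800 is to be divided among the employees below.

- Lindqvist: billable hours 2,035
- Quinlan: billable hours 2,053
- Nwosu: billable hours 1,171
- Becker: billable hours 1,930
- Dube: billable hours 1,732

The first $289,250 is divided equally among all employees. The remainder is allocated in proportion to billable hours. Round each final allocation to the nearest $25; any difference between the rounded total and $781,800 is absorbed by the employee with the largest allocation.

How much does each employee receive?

Lindqvist: $170,200 | Quinlan: $171,225 | Nwosu: $122,500 | Becker: $164,400 | Dube: $153,475

First tranche $289,250 split equally: $57,850 each.
Remainder $492,550 by billable hours (total 8,921): Lindqvist 112,357.27 → $112,350; Quinlan 113,351.10 → $113,350; Nwosu 64,653.74 → $64,650; Becker 106,559.97 → $106,550; Dube 95,627.91 → $95,625.
Rounding difference +$25 on remainder applied to Quinlan.
Totals: Lindqvist $57,850 + $112,350 = $170,200; Quinlan $57,850 + $113,375 = $171,225; Nwosu $57,850 + $64,650 = $122,500; Becker $57,850 + $106,550 = $164,400; Dube $57,850 + $95,625 = $153,475.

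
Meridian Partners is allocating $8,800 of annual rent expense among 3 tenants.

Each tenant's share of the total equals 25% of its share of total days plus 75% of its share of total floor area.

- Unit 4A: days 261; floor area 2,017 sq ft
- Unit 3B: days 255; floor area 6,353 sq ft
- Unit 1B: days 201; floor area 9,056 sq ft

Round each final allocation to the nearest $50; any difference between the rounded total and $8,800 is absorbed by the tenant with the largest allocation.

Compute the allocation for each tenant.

Unit 4A: $1,550 | Unit 3B: $3,200 | Unit 1B: $4,050

Days total 717; floor area total 17,426.
Blended shares (25% days + 75% floor area): Unit 4A 0.1778; Unit 3B 0.3623; Unit 1B 0.4598.
Raw shares: Unit 4A 1,564.76; Unit 3B 3,188.59; Unit 1B 4,046.65.
After rounding ($50): Unit 4A $1,550; Unit 3B $3,200; Unit 1B $4,050. Sum = $8,800.
Sum already equals the total — no adjustment.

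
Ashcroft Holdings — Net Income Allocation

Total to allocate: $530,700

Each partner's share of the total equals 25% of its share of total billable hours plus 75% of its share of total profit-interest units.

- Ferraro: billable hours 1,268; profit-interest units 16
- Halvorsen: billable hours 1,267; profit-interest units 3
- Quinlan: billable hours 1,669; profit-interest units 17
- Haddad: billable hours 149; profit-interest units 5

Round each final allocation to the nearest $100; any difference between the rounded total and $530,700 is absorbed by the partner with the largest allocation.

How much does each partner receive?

Ferraro: $194,000; Halvorsen: $67,700; Quinlan: $215,900; Haddad: $53,100

Billable hours total 4,353; profit-interest units total 41.
Composite weights (25% billable hours + 75% profit-interest units): Ferraro 0.3655; Halvorsen 0.1276; Quinlan 0.4068; Haddad 0.1000.
Unrounded shares: Ferraro 193,974.18; Halvorsen 67,740.65; Quinlan 215,904.17; Haddad 53,081.00.
At nearest $100: Ferraro $194,000; Halvorsen $67,700; Quinlan $215,900; Haddad $53,100. Sum = $530,700.
Rounded total matches; no reconciliation needed.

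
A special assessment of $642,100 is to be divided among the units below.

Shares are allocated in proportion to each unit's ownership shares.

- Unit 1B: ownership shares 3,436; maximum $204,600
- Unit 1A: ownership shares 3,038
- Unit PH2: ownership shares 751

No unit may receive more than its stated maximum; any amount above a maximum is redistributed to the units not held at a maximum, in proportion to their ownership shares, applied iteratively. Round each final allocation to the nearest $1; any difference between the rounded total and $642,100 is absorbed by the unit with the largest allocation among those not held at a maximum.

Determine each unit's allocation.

Unit 1B: $204,600 · Unit 1A: $350,785 · Unit PH2: $86,715

Total ownership shares = 7,225.
Proportional shares (ignoring caps): Unit 1B 305,364.10; Unit 1A 269,993.05; Unit PH2 66,742.85.
Cap binds for Unit 1B ($204,600); remaining pool $437,500 reallocated over remaining ownership shares 3,789.
Redistributed shares: Unit 1A 350,785.17 → $350,785; Unit PH2 86,714.83 → $86,715.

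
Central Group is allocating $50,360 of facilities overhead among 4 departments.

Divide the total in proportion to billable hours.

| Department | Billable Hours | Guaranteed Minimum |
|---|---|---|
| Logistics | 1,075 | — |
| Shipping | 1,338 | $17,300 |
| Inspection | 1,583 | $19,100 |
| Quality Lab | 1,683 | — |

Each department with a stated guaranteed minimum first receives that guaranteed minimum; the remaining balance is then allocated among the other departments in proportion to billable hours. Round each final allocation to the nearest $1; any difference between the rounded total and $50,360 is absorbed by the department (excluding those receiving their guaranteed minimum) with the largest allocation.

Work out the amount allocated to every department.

Logistics: $5,441; Shipping: $17,300; Inspection: $19,100; Quality Lab: $8,519

Guaranteed amounts: Shipping $17,300; Inspection $19,100. Remaining pool $13,960.
Remaining pool split over remaining billable hours 2,758: Logistics 5,441.26 → $5,441; Quality Lab 8,518.74 → $8,519.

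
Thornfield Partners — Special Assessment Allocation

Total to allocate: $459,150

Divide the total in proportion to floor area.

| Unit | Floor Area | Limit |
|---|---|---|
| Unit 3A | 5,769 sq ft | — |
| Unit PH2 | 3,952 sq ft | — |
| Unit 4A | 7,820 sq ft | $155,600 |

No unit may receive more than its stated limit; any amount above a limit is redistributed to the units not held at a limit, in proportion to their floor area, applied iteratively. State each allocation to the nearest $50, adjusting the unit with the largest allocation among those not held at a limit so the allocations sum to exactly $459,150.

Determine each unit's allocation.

Unit 3A: $180,150; Unit PH2: $123,400; Unit 4A: $155,600

Total floor area = 17,541.
Proportional shares (ignoring caps): Unit 3A 151,008.29; Unit PH2 103,446.83; Unit 4A 204,694.89.
Capped: Unit 4A ($155,600); remaining pool $303,550 reallocated over remaining floor area 9,721.
Shares after redistribution: Unit 3A 180,144.01 → $180,150; Unit PH2 123,405.99 → $123,400.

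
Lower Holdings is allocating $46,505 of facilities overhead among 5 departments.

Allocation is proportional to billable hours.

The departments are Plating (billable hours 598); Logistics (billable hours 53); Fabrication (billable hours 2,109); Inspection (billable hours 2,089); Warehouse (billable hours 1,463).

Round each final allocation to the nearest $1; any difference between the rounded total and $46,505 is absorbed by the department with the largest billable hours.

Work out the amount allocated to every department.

Total billable hours = 598 + 53 + 2,109 + 2,089 + 1,463 = 6,312.
Proportional shares: Plating 4,405.89; Logistics 390.49; Fabrication 15,538.51; Inspection 15,391.15; Warehouse 10,778.96.
At nearest $1: Plating $4,406; Logistics $390; Fabrication $15,539; Inspection $15,391; Warehouse $10,779. Sum = $46,505.
No rounding difference to absorb.

Plating: $4,406 · Logistics: $390 · Fabrication: $15,539 · Inspection: $15,391 · Warehouse: $10,779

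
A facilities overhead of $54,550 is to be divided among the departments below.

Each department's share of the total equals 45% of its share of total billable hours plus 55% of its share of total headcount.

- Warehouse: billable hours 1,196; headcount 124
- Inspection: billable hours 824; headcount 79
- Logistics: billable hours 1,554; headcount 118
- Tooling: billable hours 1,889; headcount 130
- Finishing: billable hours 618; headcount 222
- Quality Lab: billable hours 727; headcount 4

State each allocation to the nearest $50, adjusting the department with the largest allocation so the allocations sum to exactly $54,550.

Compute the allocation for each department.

Warehouse: $9,800; Inspection: $6,450; Logistics: $10,850; Tooling: $12,600; Finishing: $12,050; Quality Lab: $2,800

Totals — billable hours 6,808, headcount 677.
Combined weights (45% billable hours + 55% headcount): Warehouse 0.1798; Inspection 0.1186; Logistics 0.1986; Tooling 0.2305; Finishing 0.2212; Quality Lab 0.0513.
Raw shares: Warehouse 9,807.69; Inspection 6,472.11; Logistics 10,832.62; Tooling 12,572.33; Finishing 12,066.65; Quality Lab 2,798.60.
After rounding ($50): Warehouse $9,800; Inspection $6,450; Logistics $10,850; Tooling $12,550; Finishing $12,050; Quality Lab $2,800. Sum = $54,500.
Difference $54,550 − $54,500 = +$50 applied to largest allocation (Tooling): Tooling becomes $12,600.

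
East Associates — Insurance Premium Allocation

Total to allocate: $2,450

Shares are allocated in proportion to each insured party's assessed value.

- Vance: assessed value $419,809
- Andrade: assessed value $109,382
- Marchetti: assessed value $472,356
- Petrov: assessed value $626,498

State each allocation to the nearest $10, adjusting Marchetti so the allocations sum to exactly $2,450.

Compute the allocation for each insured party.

Vance: $630 · Andrade: $160 · Marchetti: $720 · Petrov: $940

Combined assessed value = 1,628,045.
Pro-rata amounts: Vance 419,809/1,628,045 × $2,450 = 631.76; Andrade 109,382/1,628,045 × $2,450 = 164.61; Marchetti 472,356/1,628,045 × $2,450 = 710.84; Petrov 626,498/1,628,045 × $2,450 = 942.80.
At nearest $10: Vance $630; Andrade $160; Marchetti $710; Petrov $940. Sum = $2,440.
Difference $2,450 − $2,440 = +$10 applied to Marchetti: Marchetti becomes $720.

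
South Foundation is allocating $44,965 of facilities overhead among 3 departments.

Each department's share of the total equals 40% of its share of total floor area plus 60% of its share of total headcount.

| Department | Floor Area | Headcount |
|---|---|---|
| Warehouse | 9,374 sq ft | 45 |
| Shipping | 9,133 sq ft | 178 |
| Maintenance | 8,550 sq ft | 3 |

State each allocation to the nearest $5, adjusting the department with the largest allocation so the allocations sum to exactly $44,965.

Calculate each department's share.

Floor area total 27,057; headcount total 226.
Combined weights (40% floor area + 60% headcount): Warehouse 0.2581; Shipping 0.6076; Maintenance 0.1344.
Raw shares: Warehouse 11,603.24; Shipping 27,320.06; Maintenance 6,041.70.
Rounded to nearest $5: Warehouse $11,605; Shipping $27,320; Maintenance $6,040. Sum = $44,965.
Sum already equals the total — no adjustment.

Warehouse: $11,605 | Shipping: $27,320 | Maintenance: $6,040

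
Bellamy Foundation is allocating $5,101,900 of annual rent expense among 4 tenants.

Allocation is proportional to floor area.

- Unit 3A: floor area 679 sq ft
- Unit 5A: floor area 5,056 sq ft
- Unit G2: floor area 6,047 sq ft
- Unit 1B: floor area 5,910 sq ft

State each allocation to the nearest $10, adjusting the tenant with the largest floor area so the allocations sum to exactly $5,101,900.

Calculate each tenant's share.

Sum of floor area: 17,692.
Unrounded shares: Unit 3A 679/17,692 × $5,101,900 = 195,805.45; Unit 5A 5,056/17,692 × $5,101,900 = 1,458,015.28; Unit G2 6,047/17,692 × $5,101,900 = 1,743,793.20; Unit 1B 5,910/17,692 × $5,101,900 = 1,704,286.06.
After rounding ($10): Unit 3A $195,810; Unit 5A $1,458,020; Unit G2 $1,743,790; Unit 1B $1,704,290. Sum = $5,101,910.
Difference $5,101,900 − $5,101,910 = −$10 applied to largest floor area (Unit G2): Unit G2 becomes $1,743,780.

Unit 3A: $195,810 · Unit 5A: $1,458,020 · Unit G2: $1,743,780 · Unit 1B: $1,704,290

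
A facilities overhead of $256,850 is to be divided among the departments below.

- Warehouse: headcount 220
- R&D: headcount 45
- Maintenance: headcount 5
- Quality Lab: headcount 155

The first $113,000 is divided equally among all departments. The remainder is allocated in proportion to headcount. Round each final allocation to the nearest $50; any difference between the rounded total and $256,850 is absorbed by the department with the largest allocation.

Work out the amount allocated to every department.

Warehouse: $102,700; R&D: $43,500; Maintenance: $29,950; Quality Lab: $80,700

$113,000 shared equally gives $28,250 per department.
Remainder $143,850 by headcount (total 425): Warehouse 74,463.53 → $74,450; R&D 15,231.18 → $15,250; Maintenance 1,692.35 → $1,700; Quality Lab 52,462.94 → $52,450.
Totals: Warehouse $28,250 + $74,450 = $102,700; R&D $28,250 + $15,250 = $43,500; Maintenance $28,250 + $1,700 = $29,950; Quality Lab $28,250 + $52,450 = $80,700.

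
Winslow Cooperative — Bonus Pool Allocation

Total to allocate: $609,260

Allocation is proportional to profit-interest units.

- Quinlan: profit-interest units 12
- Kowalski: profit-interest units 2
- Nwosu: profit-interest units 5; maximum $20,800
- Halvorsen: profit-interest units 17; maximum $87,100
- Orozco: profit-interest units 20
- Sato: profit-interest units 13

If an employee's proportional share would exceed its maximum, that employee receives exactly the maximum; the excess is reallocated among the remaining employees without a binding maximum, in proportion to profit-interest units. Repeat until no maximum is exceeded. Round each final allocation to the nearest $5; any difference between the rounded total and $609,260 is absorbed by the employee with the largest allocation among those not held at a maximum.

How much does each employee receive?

Quinlan: $128,005 · Kowalski: $21,335 · Nwosu: $20,800 · Halvorsen: $87,100 · Orozco: $213,345 · Sato: $138,675

Profit-interest units total: 69.
Pro-rata shares before constraints: Quinlan 105,958.26; Kowalski 17,659.71; Nwosu 44,149.28; Halvorsen 150,107.54; Orozco 176,597.10; Sato 114,788.12.
Capped: Nwosu ($20,800), Halvorsen ($87,100); residual $501,360 reallocated over remaining profit-interest units 47.
Remaining shares: Quinlan 128,006.81 → $128,005; Kowalski 21,334.47 → $21,335; Orozco 213,344.68 → $213,345; Sato 138,674.04 → $138,675.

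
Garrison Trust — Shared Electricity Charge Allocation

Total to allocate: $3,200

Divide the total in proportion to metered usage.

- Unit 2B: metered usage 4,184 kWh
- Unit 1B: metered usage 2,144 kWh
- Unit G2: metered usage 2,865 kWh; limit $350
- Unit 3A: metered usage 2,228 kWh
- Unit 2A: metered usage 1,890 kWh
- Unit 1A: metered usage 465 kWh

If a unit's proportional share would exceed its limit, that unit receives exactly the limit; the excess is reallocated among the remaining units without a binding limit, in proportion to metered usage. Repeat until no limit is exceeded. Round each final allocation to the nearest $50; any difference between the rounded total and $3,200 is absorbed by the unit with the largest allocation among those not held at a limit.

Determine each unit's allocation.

Combined metered usage = 13,776.
Pro-rata shares before constraints: Unit 2B 971.89; Unit 1B 498.03; Unit G2 665.51; Unit 3A 517.54; Unit 2A 439.02; Unit 1A 108.01.
Capped: Unit G2 ($350); balance $2,850 reallocated over remaining metered usage 10,911.
Redistributed shares: Unit 2B 1,092.88 → $1,100; Unit 1B 560.02 → $550; Unit 3A 581.96 → $600; Unit 2A 493.68 → $500; Unit 1A 121.46 → $100.

Unit 2B: $1,100 · Unit 1B: $550 · Unit G2: $350 · Unit 3A: $600 · Unit 2A: $500 · Unit 1A: $100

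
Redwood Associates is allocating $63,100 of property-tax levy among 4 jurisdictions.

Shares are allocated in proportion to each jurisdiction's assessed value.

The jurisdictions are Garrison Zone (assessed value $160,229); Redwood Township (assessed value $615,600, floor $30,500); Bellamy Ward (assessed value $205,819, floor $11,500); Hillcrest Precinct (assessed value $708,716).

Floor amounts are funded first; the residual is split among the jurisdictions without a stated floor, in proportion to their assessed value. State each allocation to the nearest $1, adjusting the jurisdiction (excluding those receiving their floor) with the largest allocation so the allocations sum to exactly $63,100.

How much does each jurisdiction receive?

Guaranteed amounts: Redwood Township $30,500; Bellamy Ward $11,500. Residual $21,100.
Residual split over remaining assessed value 868,945: Garrison Zone 3,890.73 → $3,891; Hillcrest Precinct 17,209.27 → $17,209.

Garrison Zone: $3,891 · Redwood Township: $30,500 · Bellamy Ward: $11,500 · Hillcrest Precinct: $17,209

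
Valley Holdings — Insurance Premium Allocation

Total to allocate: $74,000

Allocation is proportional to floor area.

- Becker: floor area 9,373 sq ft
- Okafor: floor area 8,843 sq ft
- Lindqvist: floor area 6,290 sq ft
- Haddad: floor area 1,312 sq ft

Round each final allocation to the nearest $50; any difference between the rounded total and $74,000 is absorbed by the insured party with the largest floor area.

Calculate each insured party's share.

Becker: $26,850 · Okafor: $25,350 · Lindqvist: $18,050 · Haddad: $3,750

Floor area total: 9,373 + 8,843 + 6,290 + 1,312 = 25,818.
Unrounded shares: Becker 26,865.06; Okafor 25,345.96; Lindqvist 18,028.51; Haddad 3,760.48.
At nearest $50: Becker $26,850; Okafor $25,350; Lindqvist $18,050; Haddad $3,750. Sum = $74,000.
No rounding difference to absorb.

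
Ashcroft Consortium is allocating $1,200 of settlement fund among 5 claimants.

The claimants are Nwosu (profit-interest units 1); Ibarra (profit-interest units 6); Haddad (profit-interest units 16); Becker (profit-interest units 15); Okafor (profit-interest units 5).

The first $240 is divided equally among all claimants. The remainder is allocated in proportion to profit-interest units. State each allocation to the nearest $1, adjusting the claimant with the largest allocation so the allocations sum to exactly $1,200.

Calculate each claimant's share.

First tranche $240 split equally: $48 each.
Remainder $960 by profit-interest units (total 43): Nwosu 22.33 → $22; Ibarra 133.95 → $134; Haddad 357.21 → $357; Becker 334.88 → $335; Okafor 111.63 → $112.
Totals: Nwosu $48 + $22 = $70; Ibarra $48 + $134 = $182; Haddad $48 + $357 = $405; Becker $48 + $335 = $383; Okafor $48 + $112 = $160.

Nwosu: $70 | Ibarra: $182 | Haddad: $405 | Becker: $383 | Okafor: $160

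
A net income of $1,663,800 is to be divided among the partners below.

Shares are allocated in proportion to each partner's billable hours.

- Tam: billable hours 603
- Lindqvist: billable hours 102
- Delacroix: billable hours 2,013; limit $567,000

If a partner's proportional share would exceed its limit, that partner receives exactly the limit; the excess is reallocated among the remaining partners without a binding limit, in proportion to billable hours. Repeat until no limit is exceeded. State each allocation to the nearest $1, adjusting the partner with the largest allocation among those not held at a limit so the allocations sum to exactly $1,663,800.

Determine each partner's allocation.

Sum of billable hours: 2,718.
Pro-rata shares before constraints: Tam 369,121.19; Lindqvist 62,438.41; Delacroix 1,232,240.40.
Held at cap: Delacroix ($567,000); remaining pool $1,096,800 reallocated over remaining billable hours 705.
Redistributed shares: Tam 938,114.04 → $938,114; Lindqvist 158,685.96 → $158,686.

Tam: $938,114; Lindqvist: $158,686; Delacroix: $567,000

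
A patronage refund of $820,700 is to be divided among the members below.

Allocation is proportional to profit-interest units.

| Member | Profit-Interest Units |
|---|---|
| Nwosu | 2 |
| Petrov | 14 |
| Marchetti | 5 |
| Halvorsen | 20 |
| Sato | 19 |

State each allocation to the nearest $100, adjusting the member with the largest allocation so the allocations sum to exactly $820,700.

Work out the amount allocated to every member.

Nwosu: $27,400 · Petrov: $191,500 · Marchetti: $68,400 · Halvorsen: $273,500 · Sato: $259,900

Profit-interest units total: 60.
Pro-rata amounts: Nwosu 2/60 × $820,700 = 27,356.67; Petrov 14/60 × $820,700 = 191,496.67; Marchetti 5/60 × $820,700 = 68,391.67; Halvorsen 20/60 × $820,700 = 273,566.67; Sato 19/60 × $820,700 = 259,888.33.
Rounded to nearest $100: Nwosu $27,400; Petrov $191,500; Marchetti $68,400; Halvorsen $273,600; Sato $259,900. Sum = $820,800.
Difference $820,700 − $820,800 = −$100 applied to largest allocation (Halvorsen): Halvorsen becomes $273,500.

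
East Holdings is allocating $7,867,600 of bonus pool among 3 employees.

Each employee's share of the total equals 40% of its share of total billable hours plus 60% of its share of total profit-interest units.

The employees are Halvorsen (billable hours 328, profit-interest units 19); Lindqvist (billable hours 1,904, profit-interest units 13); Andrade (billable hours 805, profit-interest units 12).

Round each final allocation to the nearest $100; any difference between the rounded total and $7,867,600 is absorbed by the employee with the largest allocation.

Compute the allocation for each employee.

Totals — billable hours 3,037, profit-interest units 44.
Composite weights (40% billable hours + 60% profit-interest units): Halvorsen 0.3023; Lindqvist 0.4280; Andrade 0.2697.
Raw shares: Halvorsen 2,378,308.10; Lindqvist 3,367,698.78; Andrade 2,121,593.12.
At nearest $100: Halvorsen $2,378,300; Lindqvist $3,367,700; Andrade $2,121,600. Sum = $7,867,600.
No rounding difference to absorb.

Halvorsen: $2,378,300 | Lindqvist: $3,367,700 | Andrade: $2,121,600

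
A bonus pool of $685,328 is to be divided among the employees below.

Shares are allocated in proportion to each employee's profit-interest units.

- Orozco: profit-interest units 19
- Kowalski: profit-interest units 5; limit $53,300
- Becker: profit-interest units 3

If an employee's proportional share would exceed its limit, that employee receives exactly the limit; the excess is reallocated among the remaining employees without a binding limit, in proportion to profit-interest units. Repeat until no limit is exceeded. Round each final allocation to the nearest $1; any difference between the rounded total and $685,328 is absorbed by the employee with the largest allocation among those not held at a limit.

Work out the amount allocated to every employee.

Orozco: $545,842 · Kowalski: $53,300 · Becker: $86,186

Total profit-interest units = 27.
Unconstrained shares: Orozco 482,267.85; Kowalski 126,912.59; Becker 76,147.56.
Capped: Kowalski ($53,300); residual $632,028 reallocated over remaining profit-interest units 22.
Redistributed shares: Orozco 545,842.36 → $545,842; Becker 86,185.64 → $86,186.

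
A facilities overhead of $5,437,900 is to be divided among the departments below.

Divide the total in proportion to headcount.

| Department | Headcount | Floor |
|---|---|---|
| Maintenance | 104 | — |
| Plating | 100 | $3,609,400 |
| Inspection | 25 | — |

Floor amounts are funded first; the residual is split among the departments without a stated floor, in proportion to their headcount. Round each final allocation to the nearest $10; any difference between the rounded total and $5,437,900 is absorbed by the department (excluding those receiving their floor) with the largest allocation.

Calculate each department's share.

Maintenance: $1,474,140 | Plating: $3,609,400 | Inspection: $354,360

Guaranteed amounts: Plating $3,609,400. Residual $1,828,500.
Residual split over remaining headcount 129: Maintenance 1,474,139.53 → $1,474,140; Inspection 354,360.47 → $354,360.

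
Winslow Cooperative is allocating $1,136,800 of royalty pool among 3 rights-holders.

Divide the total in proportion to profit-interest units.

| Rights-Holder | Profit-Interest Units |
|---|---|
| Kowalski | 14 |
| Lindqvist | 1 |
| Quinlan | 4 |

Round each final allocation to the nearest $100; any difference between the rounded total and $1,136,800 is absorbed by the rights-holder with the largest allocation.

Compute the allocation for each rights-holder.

Sum of profit-interest units: 19.
Proportional shares: Kowalski 14/19 × $1,136,800 = 837,642.11; Lindqvist 1/19 × $1,136,800 = 59,831.58; Quinlan 4/19 × $1,136,800 = 239,326.32.
Rounded to nearest $100: Kowalski $837,600; Lindqvist $59,800; Quinlan $239,300. Sum = $1,136,700.
Difference $1,136,800 − $1,136,700 = +$100 applied to largest allocation (Kowalski): Kowalski becomes $837,700.

Kowalski: $837,700 · Lindqvist: $59,800 · Quinlan: $239,300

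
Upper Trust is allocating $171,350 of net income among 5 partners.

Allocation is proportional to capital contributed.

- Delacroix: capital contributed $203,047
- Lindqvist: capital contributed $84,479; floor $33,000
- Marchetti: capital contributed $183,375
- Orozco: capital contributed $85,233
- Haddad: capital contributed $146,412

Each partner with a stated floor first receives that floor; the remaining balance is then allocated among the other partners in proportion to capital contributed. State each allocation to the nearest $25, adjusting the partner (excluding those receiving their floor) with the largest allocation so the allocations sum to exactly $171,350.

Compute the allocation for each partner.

Fund the minimums — Lindqvist $33,000. Remaining pool $138,350.
Remaining pool split over remaining capital contributed 618,067: Delacroix 45,450.66 → $45,450; Marchetti 41,047.22 → $41,050; Orozco 19,078.81 → $19,075; Haddad 32,773.31 → $32,775.

Delacroix: $45,450; Lindqvist: $33,000; Marchetti: $41,050; Orozco: $19,075; Haddad: $32,775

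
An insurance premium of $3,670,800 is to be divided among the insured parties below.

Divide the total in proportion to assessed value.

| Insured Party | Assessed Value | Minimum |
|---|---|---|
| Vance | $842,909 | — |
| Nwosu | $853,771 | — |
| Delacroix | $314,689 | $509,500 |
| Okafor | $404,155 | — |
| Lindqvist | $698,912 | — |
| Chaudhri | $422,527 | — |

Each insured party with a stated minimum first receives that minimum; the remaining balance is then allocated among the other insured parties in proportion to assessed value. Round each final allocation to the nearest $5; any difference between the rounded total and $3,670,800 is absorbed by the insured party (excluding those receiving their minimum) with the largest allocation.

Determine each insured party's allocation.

Vance: $826,960 | Nwosu: $837,620 | Delacroix: $509,500 | Okafor: $396,505 | Lindqvist: $685,685 | Chaudhri: $414,530

Fund the minimums — Delacroix $509,500. Residual $3,161,300.
Residual split over remaining assessed value 3,222,274: Vance 826,958.92 → $826,960; Nwosu 837,615.38 → $837,615; Okafor 396,507.31 → $396,505; Lindqvist 685,686.72 → $685,685; Chaudhri 414,531.66 → $414,530.
Rounding difference +$5 applied to Nwosu → $837,620.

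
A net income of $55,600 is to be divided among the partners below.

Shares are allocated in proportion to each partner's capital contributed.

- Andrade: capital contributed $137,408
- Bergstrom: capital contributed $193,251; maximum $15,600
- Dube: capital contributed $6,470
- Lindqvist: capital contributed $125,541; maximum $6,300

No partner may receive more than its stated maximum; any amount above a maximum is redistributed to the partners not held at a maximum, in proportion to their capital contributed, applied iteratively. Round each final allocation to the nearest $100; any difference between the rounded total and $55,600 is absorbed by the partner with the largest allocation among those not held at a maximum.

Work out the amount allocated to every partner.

Combined capital contributed = 462,670.
Pro-rata shares before constraints: Andrade 16,512.60; Bergstrom 23,223.37; Dube 777.51; Lindqvist 15,086.52.
Held at cap: Bergstrom ($15,600), Lindqvist ($6,300); balance $33,700 reallocated over remaining capital contributed 143,878.
Shares after redistribution: Andrade 32,184.56 → $32,200; Dube 1,515.44 → $1,500.

Andrade: $32,200 · Bergstrom: $15,600 · Dube: $1,500 · Lindqvist: $6,300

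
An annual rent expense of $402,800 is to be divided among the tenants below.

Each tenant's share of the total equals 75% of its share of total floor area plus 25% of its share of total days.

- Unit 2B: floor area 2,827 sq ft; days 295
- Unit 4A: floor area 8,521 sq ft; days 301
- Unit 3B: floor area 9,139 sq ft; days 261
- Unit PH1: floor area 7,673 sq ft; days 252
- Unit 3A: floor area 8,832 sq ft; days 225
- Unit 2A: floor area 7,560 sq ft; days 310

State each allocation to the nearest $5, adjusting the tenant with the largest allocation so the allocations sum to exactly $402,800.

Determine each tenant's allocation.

Floor area total 44,552; days total 1,644.
Blended shares (75% floor area + 25% days): Unit 2B 0.0925; Unit 4A 0.1892; Unit 3B 0.1935; Unit PH1 0.1675; Unit 3A 0.1829; Unit 2A 0.1744.
Pro-rata amounts: Unit 2B 37,239.08; Unit 4A 76,216.71; Unit 3B 77,957.14; Unit PH1 67,465.15; Unit 3A 73,670.32; Unit 2A 70,251.60.
Rounded to nearest $5: Unit 2B $37,240; Unit 4A $76,215; Unit 3B $77,955; Unit PH1 $67,465; Unit 3A $73,670; Unit 2A $70,250. Sum = $402,795.
Difference $402,800 − $402,795 = +$5 applied to largest allocation (Unit 3B): Unit 3B becomes $77,960.

Unit 2B: $37,240 · Unit 4A: $76,215 · Unit 3B: $77,960 · Unit PH1: $67,465 · Unit 3A: $73,670 · Unit 2A: $70,250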